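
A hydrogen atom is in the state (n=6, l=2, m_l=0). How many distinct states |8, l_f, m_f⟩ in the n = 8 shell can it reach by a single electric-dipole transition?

6

E1 requires Δl = ±1, so l_f ∈ {1, 3}; with 0 ≤ l_f ≤ n_f−1 = 7, the allowed l_f values are {1, 3}.
For l_f = 1: m_f ∈ {m_i−1, m_i, m_i+1} ∩ [−1, 1] = {-1, 0, 1} → 3 states.
For l_f = 3: m_f ∈ {m_i−1, m_i, m_i+1} ∩ [−3, 3] = {-1, 0, 1} → 3 states.
Total: 6.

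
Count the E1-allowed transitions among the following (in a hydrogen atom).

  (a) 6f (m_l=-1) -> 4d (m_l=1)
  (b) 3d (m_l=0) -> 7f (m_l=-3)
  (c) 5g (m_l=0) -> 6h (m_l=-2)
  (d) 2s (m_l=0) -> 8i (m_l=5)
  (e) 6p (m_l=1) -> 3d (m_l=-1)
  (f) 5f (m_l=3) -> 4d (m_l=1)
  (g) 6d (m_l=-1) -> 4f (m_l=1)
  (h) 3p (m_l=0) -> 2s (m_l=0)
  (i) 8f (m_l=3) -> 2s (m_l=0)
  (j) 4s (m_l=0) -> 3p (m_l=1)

2

(a) forbidden — Δm_l = +2 (E1 requires Δm_l = 0, ±1)
(b) forbidden — Δm_l = -3 (E1 requires Δm_l = 0, ±1)
(c) forbidden — Δm_l = -2 (E1 requires Δm_l = 0, ±1)
(d) forbidden — Δl = +6 (E1 requires Δl = ±1); Δm_l = +5 (E1 requires Δm_l = 0, ±1)
(e) forbidden — Δm_l = -2 (E1 requires Δm_l = 0, ±1)
(f) forbidden — Δm_l = -2 (E1 requires Δm_l = 0, ±1)
(g) forbidden — Δm_l = +2 (E1 requires Δm_l = 0, ±1)
(h) allowed
(i) forbidden — Δl = -3 (E1 requires Δl = ±1); Δm_l = -3 (E1 requires Δm_l = 0, ±1)
(j) allowed
Total allowed: 2 of 10.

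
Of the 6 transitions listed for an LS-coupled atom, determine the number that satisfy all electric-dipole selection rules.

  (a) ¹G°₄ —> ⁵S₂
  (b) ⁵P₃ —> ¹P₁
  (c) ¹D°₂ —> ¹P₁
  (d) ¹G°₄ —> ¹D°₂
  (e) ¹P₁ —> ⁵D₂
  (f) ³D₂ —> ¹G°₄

1

(a) forbidden (ΔS, ΔL, ΔJ fail)
(b) forbidden (parity, ΔS, ΔJ fail)
(c) allowed
(d) forbidden (parity, ΔL, ΔJ fail)
(e) forbidden (parity, ΔS fail)
(f) forbidden (ΔS, ΔL, ΔJ fail)
Total allowed: 1 of 6.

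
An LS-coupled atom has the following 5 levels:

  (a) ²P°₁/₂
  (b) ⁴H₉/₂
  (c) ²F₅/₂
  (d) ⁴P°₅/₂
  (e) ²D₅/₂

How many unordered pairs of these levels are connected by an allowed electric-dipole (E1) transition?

0

(a)–(b): forbidden (ΔS, ΔL, ΔJ).
(a)–(c): forbidden (ΔL, ΔJ).
(a)–(d): forbidden (parity, ΔS, ΔJ).
(a)–(e): forbidden (ΔJ).
(b)–(c): forbidden (parity, ΔS, ΔL, ΔJ).
(b)–(d): forbidden (ΔL, ΔJ).
(b)–(e): forbidden (parity, ΔS, ΔL, ΔJ).
(c)–(d): forbidden (ΔS, ΔL).
(c)–(e): forbidden (parity).
(d)–(e): forbidden (ΔS).
Allowed pairs: 0 of 10.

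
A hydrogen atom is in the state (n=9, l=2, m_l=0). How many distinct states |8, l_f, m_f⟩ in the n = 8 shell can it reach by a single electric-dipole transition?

E1 requires Δl = ±1, so l_f ∈ {1, 3}; with 0 ≤ l_f ≤ n_f−1 = 7, the allowed l_f values are {1, 3}.
For l_f = 1: m_f ∈ {m_i−1, m_i, m_i+1} ∩ [−1, 1] = {-1, 0, 1} → 3 states.
For l_f = 3: m_f ∈ {m_i−1, m_i, m_i+1} ∩ [−3, 3] = {-1, 0, 1} → 3 states.
Total: 6.

6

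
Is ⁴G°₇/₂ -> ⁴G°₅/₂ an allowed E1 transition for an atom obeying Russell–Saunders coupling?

forbidden

Parity must change: odd → odd — fails.
ΔS = 0: S: 3/2 → 3/2 — passes.
ΔL = 0, ±1 (not L=0↔0): L: 4 → 4, ΔL = +0 — passes.
ΔJ = 0, ±1 (not J=0↔0): J: 7/2 → 5/2, ΔJ = -1 — passes.
Rule(s) violated: parity.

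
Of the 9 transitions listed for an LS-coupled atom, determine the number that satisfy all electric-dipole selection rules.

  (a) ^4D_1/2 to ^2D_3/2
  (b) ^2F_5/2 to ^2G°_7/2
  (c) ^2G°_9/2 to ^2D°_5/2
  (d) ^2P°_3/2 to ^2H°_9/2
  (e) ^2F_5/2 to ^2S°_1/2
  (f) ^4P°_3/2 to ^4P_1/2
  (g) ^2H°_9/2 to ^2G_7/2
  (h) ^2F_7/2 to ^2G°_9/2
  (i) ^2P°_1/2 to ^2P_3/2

(a) forbidden (parity, ΔS fail)
(b) allowed
(c) forbidden (parity, ΔL, ΔJ fail)
(d) forbidden (parity, ΔL, ΔJ fail)
(e) forbidden (ΔL, ΔJ fail)
(f) allowed
(g) allowed
(h) allowed
(i) allowed
Total allowed: 5 of 9.

5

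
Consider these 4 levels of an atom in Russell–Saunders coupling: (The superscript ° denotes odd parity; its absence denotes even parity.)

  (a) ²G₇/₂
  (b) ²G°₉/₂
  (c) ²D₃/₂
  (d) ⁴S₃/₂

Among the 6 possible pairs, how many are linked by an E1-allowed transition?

1

(a)–(b): allowed.
(a)–(c): forbidden (parity, ΔL, ΔJ).
(a)–(d): forbidden (parity, ΔS, ΔL, ΔJ).
(b)–(c): forbidden (ΔL, ΔJ).
(b)–(d): forbidden (ΔS, ΔL, ΔJ).
(c)–(d): forbidden (parity, ΔS, ΔL).
Allowed pairs: 1 of 6.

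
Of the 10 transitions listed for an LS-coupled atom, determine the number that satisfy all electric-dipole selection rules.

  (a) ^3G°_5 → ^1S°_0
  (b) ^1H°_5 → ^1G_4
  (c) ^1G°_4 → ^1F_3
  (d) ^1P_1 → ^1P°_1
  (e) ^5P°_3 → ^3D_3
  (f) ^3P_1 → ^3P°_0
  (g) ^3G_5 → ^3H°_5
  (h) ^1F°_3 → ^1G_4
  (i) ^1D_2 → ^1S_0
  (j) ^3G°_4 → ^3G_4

7

(a) forbidden (parity, ΔS, ΔL, ΔJ fail)
(b) allowed
(c) allowed
(d) allowed
(e) forbidden (ΔS fails)
(f) allowed
(g) allowed
(h) allowed
(i) forbidden (parity, ΔL, ΔJ fail)
(j) allowed
Total allowed: 7 of 10.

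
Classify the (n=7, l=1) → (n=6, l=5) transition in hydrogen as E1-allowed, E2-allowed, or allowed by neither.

neither

Δl = 5 − 1 = +4; l_i + l_f = 6.
E1 (Δl = ±1): not satisfied.
E2 (Δl = 0,±2, l_i+l_f ≥ 2): not satisfied.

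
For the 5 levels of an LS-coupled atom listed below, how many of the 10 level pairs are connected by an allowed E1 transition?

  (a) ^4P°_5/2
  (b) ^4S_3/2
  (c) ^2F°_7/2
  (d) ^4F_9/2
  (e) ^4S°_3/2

1

(a)–(b): allowed.
(a)–(c): forbidden (parity, ΔS, ΔL).
(a)–(d): forbidden (ΔL, ΔJ).
(a)–(e): forbidden (parity).
(b)–(c): forbidden (ΔS, ΔL, ΔJ).
(b)–(d): forbidden (parity, ΔL, ΔJ).
(b)–(e): forbidden (ΔL).
(c)–(d): forbidden (ΔS).
(c)–(e): forbidden (parity, ΔS, ΔL, ΔJ).
(d)–(e): forbidden (ΔL, ΔJ).
Allowed pairs: 1 of 10.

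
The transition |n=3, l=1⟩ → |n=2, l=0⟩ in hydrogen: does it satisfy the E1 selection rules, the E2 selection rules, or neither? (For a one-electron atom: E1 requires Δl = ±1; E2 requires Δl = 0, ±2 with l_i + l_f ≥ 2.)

E1

Δl = 0 − 1 = -1; l_i + l_f = 1.
E1 (Δl = ±1): satisfied.
E2 (Δl = 0,±2, l_i+l_f ≥ 2): not satisfied.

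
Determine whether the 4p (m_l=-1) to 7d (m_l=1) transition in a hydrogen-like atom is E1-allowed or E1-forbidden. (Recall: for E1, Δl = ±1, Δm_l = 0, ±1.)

forbidden

l: 1 → 2 (Δl = +1). Δl = ±1 ✓.
m_l: -1 → 1 (Δm_l = +2). |Δm_l| ≤ 1 ✗.
The transition is electric-dipole forbidden.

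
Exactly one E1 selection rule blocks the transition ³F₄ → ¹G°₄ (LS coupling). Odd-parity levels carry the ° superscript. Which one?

ΔL = 0, ±1 (not L=0↔0): L: 3 → 4, ΔL = +1 — ok.
ΔJ = 0, ±1 (not J=0↔0): J: 4 → 4, ΔJ = +0 — ok.
ΔS = 0: S: 1 → 0 — fails.
Parity must change: even → odd — ok.

the ΔS = 0 rule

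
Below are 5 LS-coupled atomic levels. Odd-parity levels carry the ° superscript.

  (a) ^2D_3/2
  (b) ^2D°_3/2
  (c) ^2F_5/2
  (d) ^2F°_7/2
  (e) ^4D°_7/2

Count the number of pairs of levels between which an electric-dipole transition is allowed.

3

(a)–(b): allowed.
(a)–(c): forbidden (parity).
(a)–(d): forbidden (ΔJ).
(a)–(e): forbidden (ΔS, ΔJ).
(b)–(c): allowed.
(b)–(d): forbidden (parity, ΔJ).
(b)–(e): forbidden (parity, ΔS, ΔJ).
(c)–(d): allowed.
(c)–(e): forbidden (ΔS).
(d)–(e): forbidden (parity, ΔS).
Allowed pairs: 3 of 10.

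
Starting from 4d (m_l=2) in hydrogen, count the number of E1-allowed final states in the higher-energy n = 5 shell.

E1 requires Δl = ±1, so l_f ∈ {1, 3}; with 0 ≤ l_f ≤ n_f−1 = 4, the allowed l_f values are {1, 3}.
For l_f = 1: m_f ∈ {m_i−1, m_i, m_i+1} ∩ [−1, 1] = {1} → 1 state.
For l_f = 3: m_f ∈ {m_i−1, m_i, m_i+1} ∩ [−3, 3] = {1, 2, 3} → 3 states.
Total: 4.

4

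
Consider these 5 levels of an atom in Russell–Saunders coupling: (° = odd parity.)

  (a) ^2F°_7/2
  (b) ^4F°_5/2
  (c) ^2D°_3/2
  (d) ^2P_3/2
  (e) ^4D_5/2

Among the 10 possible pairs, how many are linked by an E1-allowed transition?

(a)–(b): forbidden (parity, ΔS).
(a)–(c): forbidden (parity, ΔJ).
(a)–(d): forbidden (ΔL, ΔJ).
(a)–(e): forbidden (ΔS).
(b)–(c): forbidden (parity, ΔS).
(b)–(d): forbidden (ΔS, ΔL).
(b)–(e): allowed.
(c)–(d): allowed.
(c)–(e): forbidden (ΔS).
(d)–(e): forbidden (parity, ΔS).
Allowed pairs: 2 of 10.

2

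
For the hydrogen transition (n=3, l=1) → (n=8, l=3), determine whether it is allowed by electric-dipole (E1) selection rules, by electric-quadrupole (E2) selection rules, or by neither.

E2

Δl = 3 − 1 = +2; l_i + l_f = 4.
E1 (Δl = ±1): not satisfied.
E2 (Δl = 0,±2, l_i+l_f ≥ 2): satisfied.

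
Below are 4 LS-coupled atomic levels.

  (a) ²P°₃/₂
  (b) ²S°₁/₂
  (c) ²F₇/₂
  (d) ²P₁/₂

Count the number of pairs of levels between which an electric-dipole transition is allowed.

(a)–(b): forbidden (parity).
(a)–(c): forbidden (ΔL, ΔJ).
(a)–(d): allowed.
(b)–(c): forbidden (ΔL, ΔJ).
(b)–(d): allowed.
(c)–(d): forbidden (parity, ΔL, ΔJ).
Allowed pairs: 2 of 6.

2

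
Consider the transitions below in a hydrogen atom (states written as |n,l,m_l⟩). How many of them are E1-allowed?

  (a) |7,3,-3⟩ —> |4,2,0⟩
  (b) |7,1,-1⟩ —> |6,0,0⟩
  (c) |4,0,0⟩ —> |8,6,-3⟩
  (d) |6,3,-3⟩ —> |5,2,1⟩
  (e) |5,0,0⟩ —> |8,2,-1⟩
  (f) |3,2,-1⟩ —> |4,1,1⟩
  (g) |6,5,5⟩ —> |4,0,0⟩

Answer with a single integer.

1

(a) forbidden — Δm_l = +3 (E1 requires Δm_l = 0, ±1)
(b) allowed
(c) forbidden — Δl = +6 (E1 requires Δl = ±1); Δm_l = -3 (E1 requires Δm_l = 0, ±1)
(d) forbidden — Δm_l = +4 (E1 requires Δm_l = 0, ±1)
(e) forbidden — Δl = +2 (E1 requires Δl = ±1)
(f) forbidden — Δm_l = +2 (E1 requires Δm_l = 0, ±1)
(g) forbidden — Δl = -5 (E1 requires Δl = ±1); Δm_l = -5 (E1 requires Δm_l = 0, ±1)
Total allowed: 1 of 7.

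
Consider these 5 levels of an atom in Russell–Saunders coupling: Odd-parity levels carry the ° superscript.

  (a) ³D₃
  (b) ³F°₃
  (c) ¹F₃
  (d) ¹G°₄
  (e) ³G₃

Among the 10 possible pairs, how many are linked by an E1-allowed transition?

(a)–(b): allowed.
(a)–(c): forbidden (parity, ΔS).
(a)–(d): forbidden (ΔS, ΔL).
(a)–(e): forbidden (parity, ΔL).
(b)–(c): forbidden (ΔS).
(b)–(d): forbidden (parity, ΔS).
(b)–(e): allowed.
(c)–(d): allowed.
(c)–(e): forbidden (parity, ΔS).
(d)–(e): forbidden (ΔS).
Allowed pairs: 3 of 10.

3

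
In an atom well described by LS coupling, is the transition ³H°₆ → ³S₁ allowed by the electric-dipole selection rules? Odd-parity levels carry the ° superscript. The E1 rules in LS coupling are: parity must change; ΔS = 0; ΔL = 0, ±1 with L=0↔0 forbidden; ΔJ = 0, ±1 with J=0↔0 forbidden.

forbidden

Initial level: S=1, L=5, J=6, parity odd. Final level: S=1, L=0, J=1, parity even.
Parity must change: odd → even — passes.
ΔS = 0: S: 1 → 1 — passes.
ΔL = 0, ±1 (not L=0↔0): L: 5 → 0, ΔL = -5 — fails.
ΔJ = 0, ±1 (not J=0↔0): J: 6 → 1, ΔJ = -5 — fails.
Rule(s) violated: ΔL, ΔJ.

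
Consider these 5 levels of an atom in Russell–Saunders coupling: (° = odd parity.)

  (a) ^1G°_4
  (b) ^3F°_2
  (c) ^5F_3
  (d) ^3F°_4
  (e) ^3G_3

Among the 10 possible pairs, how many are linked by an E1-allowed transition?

(a)–(b): forbidden (parity, ΔS, ΔJ).
(a)–(c): forbidden (ΔS).
(a)–(d): forbidden (parity, ΔS).
(a)–(e): forbidden (ΔS).
(b)–(c): forbidden (ΔS).
(b)–(d): forbidden (parity, ΔJ).
(b)–(e): allowed.
(c)–(d): forbidden (ΔS).
(c)–(e): forbidden (parity, ΔS).
(d)–(e): allowed.
Allowed pairs: 2 of 10.

2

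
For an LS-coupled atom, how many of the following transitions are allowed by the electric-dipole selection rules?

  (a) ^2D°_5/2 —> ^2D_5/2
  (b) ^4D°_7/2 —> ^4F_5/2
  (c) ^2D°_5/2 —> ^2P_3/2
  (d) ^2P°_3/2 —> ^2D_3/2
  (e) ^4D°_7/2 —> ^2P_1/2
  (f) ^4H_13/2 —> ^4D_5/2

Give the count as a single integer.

(a) allowed
(b) allowed
(c) allowed
(d) allowed
(e) forbidden (ΔS, ΔJ fail)
(f) forbidden (parity, ΔL, ΔJ fail)
Total allowed: 4 of 6.

4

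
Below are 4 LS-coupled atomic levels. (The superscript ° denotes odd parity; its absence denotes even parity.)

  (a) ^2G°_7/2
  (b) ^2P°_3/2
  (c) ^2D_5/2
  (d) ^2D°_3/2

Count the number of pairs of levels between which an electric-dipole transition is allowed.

(a)–(b): forbidden (parity, ΔL, ΔJ).
(a)–(c): forbidden (ΔL).
(a)–(d): forbidden (parity, ΔL, ΔJ).
(b)–(c): allowed.
(b)–(d): forbidden (parity).
(c)–(d): allowed.
Allowed pairs: 2 of 6.

2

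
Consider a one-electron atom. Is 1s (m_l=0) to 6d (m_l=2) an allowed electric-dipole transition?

forbidden

l: 0 → 2 (Δl = +2). Δl = ±1 ✗.
Δm_l = 2 − (0) = +2. E1 requires Δm_l = 0, ±1: ✗.
The transition is electric-dipole forbidden.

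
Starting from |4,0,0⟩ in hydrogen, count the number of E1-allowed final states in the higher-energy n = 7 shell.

E1 requires Δl = ±1, so l_f ∈ {-1, 1}; with 0 ≤ l_f ≤ n_f−1 = 6, the allowed l_f values are {1}.
For l_f = 1: m_f ∈ {m_i−1, m_i, m_i+1} ∩ [−1, 1] = {-1, 0, 1} → 3 states.
Total: 3.

3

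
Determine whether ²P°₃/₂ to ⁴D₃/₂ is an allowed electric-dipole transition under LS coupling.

forbidden

Reading off the term symbols: S 1/2→3/2, L 1→2, J 3/2→3/2, parity odd→even.
ΔS = 0: S: 1/2 → 3/2 — fails.
ΔL = 0, ±1 (not L=0↔0): L: 1 → 2, ΔL = +1 — passes.
ΔJ = 0, ±1 (not J=0↔0): J: 3/2 → 3/2, ΔJ = +0 — passes.
Parity must change: odd → even — passes.
Rule(s) violated: ΔS.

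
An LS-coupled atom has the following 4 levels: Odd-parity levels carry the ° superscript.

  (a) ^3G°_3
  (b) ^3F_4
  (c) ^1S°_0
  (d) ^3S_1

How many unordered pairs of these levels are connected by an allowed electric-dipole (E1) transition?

(a)–(b): allowed.
(a)–(c): forbidden (parity, ΔS, ΔL, ΔJ).
(a)–(d): forbidden (ΔL, ΔJ).
(b)–(c): forbidden (ΔS, ΔL, ΔJ).
(b)–(d): forbidden (parity, ΔL, ΔJ).
(c)–(d): forbidden (ΔS, ΔL).
Allowed pairs: 1 of 6.

1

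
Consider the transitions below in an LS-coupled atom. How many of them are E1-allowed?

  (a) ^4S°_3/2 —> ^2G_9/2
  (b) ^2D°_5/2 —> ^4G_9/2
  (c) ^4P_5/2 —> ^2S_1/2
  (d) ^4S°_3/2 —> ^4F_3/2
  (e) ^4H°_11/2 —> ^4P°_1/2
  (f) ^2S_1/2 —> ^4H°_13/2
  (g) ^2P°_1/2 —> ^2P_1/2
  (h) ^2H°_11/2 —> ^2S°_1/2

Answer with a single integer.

1

(a) forbidden (ΔS, ΔL, ΔJ fail)
(b) forbidden (ΔS, ΔL, ΔJ fail)
(c) forbidden (parity, ΔS, ΔJ fail)
(d) forbidden (ΔL fails)
(e) forbidden (parity, ΔL, ΔJ fail)
(f) forbidden (ΔS, ΔL, ΔJ fail)
(g) allowed
(h) forbidden (parity, ΔL, ΔJ fail)
Total allowed: 1 of 8.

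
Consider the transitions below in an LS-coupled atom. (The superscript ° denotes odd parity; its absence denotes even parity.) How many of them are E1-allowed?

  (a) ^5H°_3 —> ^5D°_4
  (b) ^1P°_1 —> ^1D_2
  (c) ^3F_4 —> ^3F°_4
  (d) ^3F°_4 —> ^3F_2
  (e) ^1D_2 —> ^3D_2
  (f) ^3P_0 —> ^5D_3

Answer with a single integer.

2

(a) forbidden (parity, ΔL fail)
(b) allowed
(c) allowed
(d) forbidden (ΔJ fails)
(e) forbidden (parity, ΔS fail)
(f) forbidden (parity, ΔS, ΔJ fail)
Total allowed: 2 of 6.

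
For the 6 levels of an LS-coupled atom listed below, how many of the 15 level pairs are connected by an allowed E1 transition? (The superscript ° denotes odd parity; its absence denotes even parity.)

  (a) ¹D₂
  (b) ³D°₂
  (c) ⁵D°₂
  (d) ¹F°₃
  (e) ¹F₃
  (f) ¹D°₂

4

(a)–(b): forbidden (ΔS).
(a)–(c): forbidden (ΔS).
(a)–(d): allowed.
(a)–(e): forbidden (parity).
(a)–(f): allowed.
(b)–(c): forbidden (parity, ΔS).
(b)–(d): forbidden (parity, ΔS).
(b)–(e): forbidden (ΔS).
(b)–(f): forbidden (parity, ΔS).
(c)–(d): forbidden (parity, ΔS).
(c)–(e): forbidden (ΔS).
(c)–(f): forbidden (parity, ΔS).
(d)–(e): allowed.
(d)–(f): forbidden (parity).
(e)–(f): allowed.
Allowed pairs: 4 of 15.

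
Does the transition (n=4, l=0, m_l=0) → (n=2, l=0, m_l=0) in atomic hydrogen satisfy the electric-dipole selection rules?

Δl = 0 − 0 = +0; the E1 rule Δl = ±1 is ✗.
m_l: 0 → 0 (Δm_l = +0). |Δm_l| ≤ 1 ✓.
The transition is electric-dipole forbidden.

forbidden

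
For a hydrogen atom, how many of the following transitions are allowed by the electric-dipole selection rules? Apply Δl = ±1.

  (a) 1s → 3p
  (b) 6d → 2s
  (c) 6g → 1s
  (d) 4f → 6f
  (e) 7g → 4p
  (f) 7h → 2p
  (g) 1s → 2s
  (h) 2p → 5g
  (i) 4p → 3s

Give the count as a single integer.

(a) allowed
(b) forbidden — Δl = -2 (E1 requires Δl = ±1)
(c) forbidden — Δl = -4 (E1 requires Δl = ±1)
(d) forbidden — Δl = +0 (E1 requires Δl = ±1)
(e) forbidden — Δl = -3 (E1 requires Δl = ±1)
(f) forbidden — Δl = -4 (E1 requires Δl = ±1)
(g) forbidden — Δl = +0 (E1 requires Δl = ±1)
(h) forbidden — Δl = +3 (E1 requires Δl = ±1)
(i) allowed
Total allowed: 2 of 9.

2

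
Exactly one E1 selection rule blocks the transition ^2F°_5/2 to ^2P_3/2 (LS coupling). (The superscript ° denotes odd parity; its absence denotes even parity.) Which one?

ΔL = 0, ±1 (not L=0↔0): L: 3 → 1, ΔL = -2 — ✗.
ΔS = 0: S: 1/2 → 1/2 — ✓.
Parity must change: odd → even — ✓.
ΔJ = 0, ±1 (not J=0↔0): J: 5/2 → 3/2, ΔJ = -1 — ✓.

the ΔL = 0, ±1 rule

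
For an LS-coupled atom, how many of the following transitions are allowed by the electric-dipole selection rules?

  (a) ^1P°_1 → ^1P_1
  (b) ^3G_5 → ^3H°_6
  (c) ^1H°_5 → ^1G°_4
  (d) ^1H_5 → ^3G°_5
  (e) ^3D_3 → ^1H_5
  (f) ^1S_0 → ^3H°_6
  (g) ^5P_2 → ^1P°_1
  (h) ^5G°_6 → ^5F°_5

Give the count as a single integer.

2

(a) allowed
(b) allowed
(c) forbidden (parity fails)
(d) forbidden (ΔS fails)
(e) forbidden (parity, ΔS, ΔL, ΔJ fail)
(f) forbidden (ΔS, ΔL, ΔJ fail)
(g) forbidden (ΔS fails)
(h) forbidden (parity fails)
Total allowed: 2 of 8.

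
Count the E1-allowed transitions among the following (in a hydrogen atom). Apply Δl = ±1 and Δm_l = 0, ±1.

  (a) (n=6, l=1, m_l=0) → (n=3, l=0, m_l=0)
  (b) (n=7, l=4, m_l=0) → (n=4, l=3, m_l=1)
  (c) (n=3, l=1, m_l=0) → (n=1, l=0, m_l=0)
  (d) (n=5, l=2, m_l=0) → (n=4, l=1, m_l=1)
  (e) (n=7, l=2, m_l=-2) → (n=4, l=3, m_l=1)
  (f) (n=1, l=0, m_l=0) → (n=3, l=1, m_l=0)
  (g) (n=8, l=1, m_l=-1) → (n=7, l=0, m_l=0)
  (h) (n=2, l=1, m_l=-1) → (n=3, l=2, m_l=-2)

(a) allowed
(b) allowed
(c) allowed
(d) allowed
(e) forbidden — Δm_l = +3 (E1 requires Δm_l = 0, ±1)
(f) allowed
(g) allowed
(h) allowed
Total allowed: 7 of 8.

7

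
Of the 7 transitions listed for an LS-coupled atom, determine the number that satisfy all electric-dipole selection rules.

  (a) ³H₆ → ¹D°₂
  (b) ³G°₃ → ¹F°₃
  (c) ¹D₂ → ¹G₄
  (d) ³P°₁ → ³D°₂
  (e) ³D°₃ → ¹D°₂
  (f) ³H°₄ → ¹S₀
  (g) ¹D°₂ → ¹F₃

1

(a) forbidden (ΔS, ΔL, ΔJ fail)
(b) forbidden (parity, ΔS fail)
(c) forbidden (parity, ΔL, ΔJ fail)
(d) forbidden (parity fails)
(e) forbidden (parity, ΔS fail)
(f) forbidden (ΔS, ΔL, ΔJ fail)
(g) allowed
Total allowed: 1 of 7.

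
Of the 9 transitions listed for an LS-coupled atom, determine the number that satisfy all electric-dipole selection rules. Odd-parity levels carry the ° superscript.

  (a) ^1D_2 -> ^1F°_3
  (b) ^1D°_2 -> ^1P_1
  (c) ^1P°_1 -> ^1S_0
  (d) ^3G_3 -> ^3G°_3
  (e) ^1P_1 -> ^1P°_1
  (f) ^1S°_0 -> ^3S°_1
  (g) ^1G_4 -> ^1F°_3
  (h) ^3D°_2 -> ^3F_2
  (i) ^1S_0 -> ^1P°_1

8

(a) allowed
(b) allowed
(c) allowed
(d) allowed
(e) allowed
(f) forbidden (parity, ΔS, ΔL fail)
(g) allowed
(h) allowed
(i) allowed
Total allowed: 8 of 9.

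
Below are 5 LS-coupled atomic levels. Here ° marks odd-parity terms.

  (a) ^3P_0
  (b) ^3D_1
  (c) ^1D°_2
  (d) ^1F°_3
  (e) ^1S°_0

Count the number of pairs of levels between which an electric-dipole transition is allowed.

(a)–(b): forbidden (parity).
(a)–(c): forbidden (ΔS, ΔJ).
(a)–(d): forbidden (ΔS, ΔL, ΔJ).
(a)–(e): forbidden (ΔS, ΔJ).
(b)–(c): forbidden (ΔS).
(b)–(d): forbidden (ΔS, ΔJ).
(b)–(e): forbidden (ΔS, ΔL).
(c)–(d): forbidden (parity).
(c)–(e): forbidden (parity, ΔL, ΔJ).
(d)–(e): forbidden (parity, ΔL, ΔJ).
Allowed pairs: 0 of 10.

0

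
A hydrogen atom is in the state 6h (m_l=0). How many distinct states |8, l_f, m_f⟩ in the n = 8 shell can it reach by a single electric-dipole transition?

6

E1 requires Δl = ±1, so l_f ∈ {4, 6}; with 0 ≤ l_f ≤ n_f−1 = 7, the allowed l_f values are {4, 6}.
For l_f = 4: m_f ∈ {m_i−1, m_i, m_i+1} ∩ [−4, 4] = {-1, 0, 1} → 3 states.
For l_f = 6: m_f ∈ {m_i−1, m_i, m_i+1} ∩ [−6, 6] = {-1, 0, 1} → 3 states.
Total: 6.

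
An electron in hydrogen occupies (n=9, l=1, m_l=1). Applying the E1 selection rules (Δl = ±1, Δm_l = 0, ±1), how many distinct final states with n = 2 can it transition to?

1

E1 requires Δl = ±1, so l_f ∈ {0, 2}; with 0 ≤ l_f ≤ n_f−1 = 1, the allowed l_f values are {0}.
For l_f = 0: m_f ∈ {m_i−1, m_i, m_i+1} ∩ [−0, 0] = {0} → 1 state.
Total: 1.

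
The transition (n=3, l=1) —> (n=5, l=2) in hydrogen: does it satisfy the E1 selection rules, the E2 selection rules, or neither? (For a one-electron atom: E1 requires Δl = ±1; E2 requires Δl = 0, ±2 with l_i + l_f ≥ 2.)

Δl = 2 − 1 = +1; l_i + l_f = 3.
E1 (Δl = ±1): satisfied.
E2 (Δl = 0,±2, l_i+l_f ≥ 2): not satisfied.

E1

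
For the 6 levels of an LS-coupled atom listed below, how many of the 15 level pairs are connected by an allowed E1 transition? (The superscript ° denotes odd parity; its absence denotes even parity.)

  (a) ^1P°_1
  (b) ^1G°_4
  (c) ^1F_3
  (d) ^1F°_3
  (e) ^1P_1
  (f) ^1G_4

(a)–(b): forbidden (parity, ΔL, ΔJ).
(a)–(c): forbidden (ΔL, ΔJ).
(a)–(d): forbidden (parity, ΔL, ΔJ).
(a)–(e): allowed.
(a)–(f): forbidden (ΔL, ΔJ).
(b)–(c): allowed.
(b)–(d): forbidden (parity).
(b)–(e): forbidden (ΔL, ΔJ).
(b)–(f): allowed.
(c)–(d): allowed.
(c)–(e): forbidden (parity, ΔL, ΔJ).
(c)–(f): forbidden (parity).
(d)–(e): forbidden (ΔL, ΔJ).
(d)–(f): allowed.
(e)–(f): forbidden (parity, ΔL, ΔJ).
Allowed pairs: 5 of 15.

5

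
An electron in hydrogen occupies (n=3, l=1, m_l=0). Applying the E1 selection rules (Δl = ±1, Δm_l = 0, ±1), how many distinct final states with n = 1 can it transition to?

E1 requires Δl = ±1, so l_f ∈ {0, 2}; with 0 ≤ l_f ≤ n_f−1 = 0, the allowed l_f values are {0}.
For l_f = 0: m_f ∈ {m_i−1, m_i, m_i+1} ∩ [−0, 0] = {0} → 1 state.
Total: 1.

1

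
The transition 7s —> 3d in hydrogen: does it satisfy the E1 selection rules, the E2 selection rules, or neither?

Δl = 2 − 0 = +2; l_i + l_f = 2.
E1 (Δl = ±1): not satisfied.
E2 (Δl = 0,±2, l_i+l_f ≥ 2): satisfied.

E2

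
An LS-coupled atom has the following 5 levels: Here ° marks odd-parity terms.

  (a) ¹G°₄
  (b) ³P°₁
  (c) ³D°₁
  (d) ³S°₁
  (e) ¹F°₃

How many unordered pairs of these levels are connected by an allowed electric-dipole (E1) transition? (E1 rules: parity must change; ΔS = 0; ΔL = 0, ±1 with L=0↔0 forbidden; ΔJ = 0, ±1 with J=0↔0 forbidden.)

0

(a)–(b): forbidden (parity, ΔS, ΔL, ΔJ).
(a)–(c): forbidden (parity, ΔS, ΔL, ΔJ).
(a)–(d): forbidden (parity, ΔS, ΔL, ΔJ).
(a)–(e): forbidden (parity).
(b)–(c): forbidden (parity).
(b)–(d): forbidden (parity).
(b)–(e): forbidden (parity, ΔS, ΔL, ΔJ).
(c)–(d): forbidden (parity, ΔL).
(c)–(e): forbidden (parity, ΔS, ΔJ).
(d)–(e): forbidden (parity, ΔS, ΔL, ΔJ).
Allowed pairs: 0 of 10.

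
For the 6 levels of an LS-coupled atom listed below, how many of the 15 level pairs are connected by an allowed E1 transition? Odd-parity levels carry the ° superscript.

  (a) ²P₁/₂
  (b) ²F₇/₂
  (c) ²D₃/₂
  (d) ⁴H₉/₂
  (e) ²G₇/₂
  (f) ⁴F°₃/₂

(a)–(b): forbidden (parity, ΔL, ΔJ).
(a)–(c): forbidden (parity).
(a)–(d): forbidden (parity, ΔS, ΔL, ΔJ).
(a)–(e): forbidden (parity, ΔL, ΔJ).
(a)–(f): forbidden (ΔS, ΔL).
(b)–(c): forbidden (parity, ΔJ).
(b)–(d): forbidden (parity, ΔS, ΔL).
(b)–(e): forbidden (parity).
(b)–(f): forbidden (ΔS, ΔJ).
(c)–(d): forbidden (parity, ΔS, ΔL, ΔJ).
(c)–(e): forbidden (parity, ΔL, ΔJ).
(c)–(f): forbidden (ΔS).
(d)–(e): forbidden (parity, ΔS).
(d)–(f): forbidden (ΔL, ΔJ).
(e)–(f): forbidden (ΔS, ΔJ).
Allowed pairs: 0 of 15.

0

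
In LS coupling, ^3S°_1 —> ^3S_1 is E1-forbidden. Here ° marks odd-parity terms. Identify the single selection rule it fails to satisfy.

the L=0 ↔ L=0 exclusion

Reading off the term symbols: S 1→1, L 0→0, J 1→1, parity odd→even.
ΔJ = 0, ±1 (not J=0↔0): J: 1 → 1, ΔJ = +0 — ✓.
ΔL = 0, ±1 (not L=0↔0): L: 0 → 0, ΔL = +0 — ✗.
Parity must change: odd → even — ✓.
ΔS = 0: S: 1 → 1 — ✓.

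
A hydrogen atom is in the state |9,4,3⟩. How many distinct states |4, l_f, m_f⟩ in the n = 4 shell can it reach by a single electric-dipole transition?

2

E1 requires Δl = ±1, so l_f ∈ {3, 5}; with 0 ≤ l_f ≤ n_f−1 = 3, the allowed l_f values are {3}.
For l_f = 3: m_f ∈ {m_i−1, m_i, m_i+1} ∩ [−3, 3] = {2, 3} → 2 states.
Total: 2.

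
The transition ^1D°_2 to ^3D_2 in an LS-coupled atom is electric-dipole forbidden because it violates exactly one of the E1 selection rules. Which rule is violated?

the ΔS = 0 rule

Parity must change: odd → even — passes.
ΔS = 0: S: 0 → 1 — fails.
ΔL = 0, ±1 (not L=0↔0): L: 2 → 2, ΔL = +0 — passes.
ΔJ = 0, ±1 (not J=0↔0): J: 2 → 2, ΔJ = +0 — passes.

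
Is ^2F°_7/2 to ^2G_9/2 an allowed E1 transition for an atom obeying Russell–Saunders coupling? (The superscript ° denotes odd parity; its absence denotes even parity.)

allowed

Initial level: S=1/2, L=3, J=7/2, parity odd. Final level: S=1/2, L=4, J=9/2, parity even.
Parity must change: odd → even — ✓.
ΔS = 0: S: 1/2 → 1/2 — ✓.
ΔL = 0, ±1 (not L=0↔0): L: 3 → 4, ΔL = +1 — ✓.
ΔJ = 0, ±1 (not J=0↔0): J: 7/2 → 9/2, ΔJ = +1 — ✓.
All four E1 rules are satisfied.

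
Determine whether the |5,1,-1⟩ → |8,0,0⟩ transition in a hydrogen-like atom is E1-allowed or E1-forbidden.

allowed

Δl = 0 − 1 = -1; the E1 rule Δl = ±1 is ✓.
Δm_l = 0 − (-1) = +1. E1 requires Δm_l = 0, ±1: ✓.
All E1 selection rules are satisfied.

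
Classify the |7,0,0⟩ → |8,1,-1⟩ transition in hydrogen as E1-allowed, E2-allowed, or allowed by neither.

E1

Δl = 1 − 0 = +1; l_i + l_f = 1.
Δm_l = -1.
E1 (Δl = ±1, |Δm_l| ≤ 1): satisfied.
E2 (Δl = 0,±2, l_i+l_f ≥ 2, |Δm_l| ≤ 2): not satisfied.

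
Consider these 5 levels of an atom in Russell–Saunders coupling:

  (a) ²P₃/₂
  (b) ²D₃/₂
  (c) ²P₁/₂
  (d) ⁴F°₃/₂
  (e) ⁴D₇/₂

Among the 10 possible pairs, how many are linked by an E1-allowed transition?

0

(a)–(b): forbidden (parity).
(a)–(c): forbidden (parity).
(a)–(d): forbidden (ΔS, ΔL).
(a)–(e): forbidden (parity, ΔS, ΔJ).
(b)–(c): forbidden (parity).
(b)–(d): forbidden (ΔS).
(b)–(e): forbidden (parity, ΔS, ΔJ).
(c)–(d): forbidden (ΔS, ΔL).
(c)–(e): forbidden (parity, ΔS, ΔJ).
(d)–(e): forbidden (ΔJ).
Allowed pairs: 0 of 10.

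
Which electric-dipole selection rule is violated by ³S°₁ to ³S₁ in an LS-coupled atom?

the L=0 ↔ L=0 exclusion

Reading off the term symbols: S 1→1, L 0→0, J 1→1, parity odd→even.
ΔJ = 0, ±1 (not J=0↔0): J: 1 → 1, ΔJ = +0 — ✓.
ΔS = 0: S: 1 → 1 — ✓.
Parity must change: odd → even — ✓.
ΔL = 0, ±1 (not L=0↔0): L: 0 → 0, ΔL = +0 — ✗.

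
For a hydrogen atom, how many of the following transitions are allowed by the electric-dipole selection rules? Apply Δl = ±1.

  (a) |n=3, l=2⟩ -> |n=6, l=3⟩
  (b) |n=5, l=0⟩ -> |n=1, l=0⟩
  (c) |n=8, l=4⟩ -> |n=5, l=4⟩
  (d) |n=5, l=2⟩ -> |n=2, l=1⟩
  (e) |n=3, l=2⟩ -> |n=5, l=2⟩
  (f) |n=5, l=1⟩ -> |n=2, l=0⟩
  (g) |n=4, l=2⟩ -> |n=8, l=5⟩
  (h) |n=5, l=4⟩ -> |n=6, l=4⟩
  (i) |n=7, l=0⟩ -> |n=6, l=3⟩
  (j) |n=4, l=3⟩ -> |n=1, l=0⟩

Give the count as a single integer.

(a) allowed
(b) forbidden — Δl = +0 (E1 requires Δl = ±1)
(c) forbidden — Δl = +0 (E1 requires Δl = ±1)
(d) allowed
(e) forbidden — Δl = +0 (E1 requires Δl = ±1)
(f) allowed
(g) forbidden — Δl = +3 (E1 requires Δl = ±1)
(h) forbidden — Δl = +0 (E1 requires Δl = ±1)
(i) forbidden — Δl = +3 (E1 requires Δl = ±1)
(j) forbidden — Δl = -3 (E1 requires Δl = ±1)
Total allowed: 3 of 10.

3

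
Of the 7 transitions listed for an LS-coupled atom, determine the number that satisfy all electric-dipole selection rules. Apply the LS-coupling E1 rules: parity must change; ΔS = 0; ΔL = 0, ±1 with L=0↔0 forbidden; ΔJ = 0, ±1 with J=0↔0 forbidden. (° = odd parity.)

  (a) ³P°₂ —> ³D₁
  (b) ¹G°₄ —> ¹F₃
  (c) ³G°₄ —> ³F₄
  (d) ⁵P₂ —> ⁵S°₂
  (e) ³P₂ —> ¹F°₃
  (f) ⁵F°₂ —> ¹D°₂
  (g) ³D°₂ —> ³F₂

5

(a) allowed
(b) allowed
(c) allowed
(d) allowed
(e) forbidden (ΔS, ΔL fail)
(f) forbidden (parity, ΔS fail)
(g) allowed
Total allowed: 5 of 7.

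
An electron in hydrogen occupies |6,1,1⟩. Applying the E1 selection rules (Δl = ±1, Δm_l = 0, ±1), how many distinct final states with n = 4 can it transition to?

4

E1 requires Δl = ±1, so l_f ∈ {0, 2}; with 0 ≤ l_f ≤ n_f−1 = 3, the allowed l_f values are {0, 2}.
For l_f = 0: m_f ∈ {m_i−1, m_i, m_i+1} ∩ [−0, 0] = {0} → 1 state.
For l_f = 2: m_f ∈ {m_i−1, m_i, m_i+1} ∩ [−2, 2] = {0, 1, 2} → 3 states.
Total: 4.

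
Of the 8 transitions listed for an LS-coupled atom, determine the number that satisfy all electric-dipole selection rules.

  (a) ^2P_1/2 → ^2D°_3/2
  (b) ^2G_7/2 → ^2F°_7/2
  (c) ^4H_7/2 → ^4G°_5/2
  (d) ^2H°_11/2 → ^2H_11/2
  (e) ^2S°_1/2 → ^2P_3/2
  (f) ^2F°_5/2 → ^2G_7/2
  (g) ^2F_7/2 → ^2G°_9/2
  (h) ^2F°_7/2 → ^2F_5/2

8

(a) allowed
(b) allowed
(c) allowed
(d) allowed
(e) allowed
(f) allowed
(g) allowed
(h) allowed
Total allowed: 8 of 8.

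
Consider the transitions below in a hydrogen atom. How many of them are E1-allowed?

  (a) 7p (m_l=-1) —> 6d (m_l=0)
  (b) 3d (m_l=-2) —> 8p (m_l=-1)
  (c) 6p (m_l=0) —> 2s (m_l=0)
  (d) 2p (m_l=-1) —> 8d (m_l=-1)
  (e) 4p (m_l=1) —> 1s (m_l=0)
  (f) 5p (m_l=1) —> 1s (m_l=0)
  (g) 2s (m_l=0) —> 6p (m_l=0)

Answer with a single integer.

(a) allowed
(b) allowed
(c) allowed
(d) allowed
(e) allowed
(f) allowed
(g) allowed
Total allowed: 7 of 7.

7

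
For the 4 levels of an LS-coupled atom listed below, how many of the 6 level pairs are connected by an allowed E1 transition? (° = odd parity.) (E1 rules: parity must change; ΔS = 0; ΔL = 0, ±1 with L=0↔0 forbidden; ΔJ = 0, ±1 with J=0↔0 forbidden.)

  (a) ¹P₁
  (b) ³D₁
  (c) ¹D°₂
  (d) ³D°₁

(a)–(b): forbidden (parity, ΔS).
(a)–(c): allowed.
(a)–(d): forbidden (ΔS).
(b)–(c): forbidden (ΔS).
(b)–(d): allowed.
(c)–(d): forbidden (parity, ΔS).
Allowed pairs: 2 of 6.

2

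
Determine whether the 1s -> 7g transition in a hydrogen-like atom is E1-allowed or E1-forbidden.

Δl = 4 − 0 = +4; the E1 rule Δl = ±1 is fails.
The transition is electric-dipole forbidden.

forbidden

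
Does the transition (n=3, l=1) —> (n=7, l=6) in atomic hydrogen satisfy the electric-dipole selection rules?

forbidden

Δl = 6 − 1 = +5; the E1 rule Δl = ±1 is fails.
The transition is electric-dipole forbidden.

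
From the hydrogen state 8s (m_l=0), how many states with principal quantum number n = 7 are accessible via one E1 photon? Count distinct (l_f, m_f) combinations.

3

E1 requires Δl = ±1, so l_f ∈ {-1, 1}; with 0 ≤ l_f ≤ n_f−1 = 6, the allowed l_f values are {1}.
For l_f = 1: m_f ∈ {m_i−1, m_i, m_i+1} ∩ [−1, 1] = {-1, 0, 1} → 3 states.
Total: 3.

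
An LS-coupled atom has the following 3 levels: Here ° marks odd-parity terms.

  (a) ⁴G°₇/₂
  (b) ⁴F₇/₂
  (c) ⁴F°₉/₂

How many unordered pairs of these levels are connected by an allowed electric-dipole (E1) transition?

2

(a)–(b): allowed.
(a)–(c): forbidden (parity).
(b)–(c): allowed.
Allowed pairs: 2 of 3.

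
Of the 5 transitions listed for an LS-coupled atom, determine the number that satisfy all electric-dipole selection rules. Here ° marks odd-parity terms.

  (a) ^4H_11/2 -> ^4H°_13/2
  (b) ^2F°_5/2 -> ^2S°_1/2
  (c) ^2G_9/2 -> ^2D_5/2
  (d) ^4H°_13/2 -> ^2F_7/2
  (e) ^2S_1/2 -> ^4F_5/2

(a) allowed
(b) forbidden (parity, ΔL, ΔJ fail)
(c) forbidden (parity, ΔL, ΔJ fail)
(d) forbidden (ΔS, ΔL, ΔJ fail)
(e) forbidden (parity, ΔS, ΔL, ΔJ fail)
Total allowed: 1 of 5.

1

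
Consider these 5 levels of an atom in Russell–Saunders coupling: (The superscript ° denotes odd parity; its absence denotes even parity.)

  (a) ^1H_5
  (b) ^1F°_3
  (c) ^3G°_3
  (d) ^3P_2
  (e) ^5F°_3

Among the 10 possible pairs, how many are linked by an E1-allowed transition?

0

(a)–(b): forbidden (ΔL, ΔJ).
(a)–(c): forbidden (ΔS, ΔJ).
(a)–(d): forbidden (parity, ΔS, ΔL, ΔJ).
(a)–(e): forbidden (ΔS, ΔL, ΔJ).
(b)–(c): forbidden (parity, ΔS).
(b)–(d): forbidden (ΔS, ΔL).
(b)–(e): forbidden (parity, ΔS).
(c)–(d): forbidden (ΔL).
(c)–(e): forbidden (parity, ΔS).
(d)–(e): forbidden (ΔS, ΔL).
Allowed pairs: 0 of 10.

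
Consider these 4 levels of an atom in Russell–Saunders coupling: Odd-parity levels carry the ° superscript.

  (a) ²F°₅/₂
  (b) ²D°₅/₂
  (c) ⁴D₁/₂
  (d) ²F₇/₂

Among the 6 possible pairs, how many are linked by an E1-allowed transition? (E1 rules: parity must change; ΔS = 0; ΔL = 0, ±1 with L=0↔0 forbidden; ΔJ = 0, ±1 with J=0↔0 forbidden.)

2

(a)–(b): forbidden (parity).
(a)–(c): forbidden (ΔS, ΔJ).
(a)–(d): allowed.
(b)–(c): forbidden (ΔS, ΔJ).
(b)–(d): allowed.
(c)–(d): forbidden (parity, ΔS, ΔJ).
Allowed pairs: 2 of 6.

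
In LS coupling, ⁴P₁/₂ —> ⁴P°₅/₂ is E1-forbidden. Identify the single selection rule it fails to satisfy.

the ΔJ = 0, ±1 rule

Parity must change: even → odd — satisfied.
ΔS = 0: S: 3/2 → 3/2 — satisfied.
ΔL = 0, ±1 (not L=0↔0): L: 1 → 1, ΔL = +0 — satisfied.
ΔJ = 0, ±1 (not J=0↔0): J: 1/2 → 5/2, ΔJ = +2 — violated.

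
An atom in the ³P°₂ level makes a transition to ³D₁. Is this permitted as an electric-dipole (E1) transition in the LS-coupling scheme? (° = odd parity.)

Reading off the term symbols: S 1→1, L 1→2, J 2→1, parity odd→even.
Parity must change: odd → even — ok.
ΔS = 0: S: 1 → 1 — ok.
ΔL = 0, ±1 (not L=0↔0): L: 1 → 2, ΔL = +1 — ok.
ΔJ = 0, ±1 (not J=0↔0): J: 2 → 1, ΔJ = -1 — ok.
All four E1 rules are satisfied.

allowed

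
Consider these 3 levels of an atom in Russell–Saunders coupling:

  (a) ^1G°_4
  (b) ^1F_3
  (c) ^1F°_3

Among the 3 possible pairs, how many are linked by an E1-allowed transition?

2

(a)–(b): allowed.
(a)–(c): forbidden (parity).
(b)–(c): allowed.
Allowed pairs: 2 of 3.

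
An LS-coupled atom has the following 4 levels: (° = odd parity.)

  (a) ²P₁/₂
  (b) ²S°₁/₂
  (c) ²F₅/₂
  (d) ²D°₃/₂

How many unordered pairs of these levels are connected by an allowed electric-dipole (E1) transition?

(a)–(b): allowed.
(a)–(c): forbidden (parity, ΔL, ΔJ).
(a)–(d): allowed.
(b)–(c): forbidden (ΔL, ΔJ).
(b)–(d): forbidden (parity, ΔL).
(c)–(d): allowed.
Allowed pairs: 3 of 6.

3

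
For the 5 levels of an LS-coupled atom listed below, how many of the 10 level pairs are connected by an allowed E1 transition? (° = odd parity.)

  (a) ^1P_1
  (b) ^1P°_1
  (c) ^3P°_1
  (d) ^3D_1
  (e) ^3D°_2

(a)–(b): allowed.
(a)–(c): forbidden (ΔS).
(a)–(d): forbidden (parity, ΔS).
(a)–(e): forbidden (ΔS).
(b)–(c): forbidden (parity, ΔS).
(b)–(d): forbidden (ΔS).
(b)–(e): forbidden (parity, ΔS).
(c)–(d): allowed.
(c)–(e): forbidden (parity).
(d)–(e): allowed.
Allowed pairs: 3 of 10.

3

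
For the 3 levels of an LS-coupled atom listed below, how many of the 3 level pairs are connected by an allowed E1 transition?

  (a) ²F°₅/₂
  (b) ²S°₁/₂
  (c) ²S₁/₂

(a)–(b): forbidden (parity, ΔL, ΔJ).
(a)–(c): forbidden (ΔL, ΔJ).
(b)–(c): forbidden (ΔL).
Allowed pairs: 0 of 3.

0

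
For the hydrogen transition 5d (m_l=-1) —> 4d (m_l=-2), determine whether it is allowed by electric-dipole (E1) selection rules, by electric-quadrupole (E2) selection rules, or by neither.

E2

Δl = 2 − 2 = +0; l_i + l_f = 4.
Δm_l = -1.
E1 (Δl = ±1, |Δm_l| ≤ 1): not satisfied.
E2 (Δl = 0,±2, l_i+l_f ≥ 2, |Δm_l| ≤ 2): satisfied.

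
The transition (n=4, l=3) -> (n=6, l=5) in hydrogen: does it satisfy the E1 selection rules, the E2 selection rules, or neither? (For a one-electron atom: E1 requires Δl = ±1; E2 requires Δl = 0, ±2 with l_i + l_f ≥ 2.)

E2

Δl = 5 − 3 = +2; l_i + l_f = 8.
E1 (Δl = ±1): not satisfied.
E2 (Δl = 0,±2, l_i+l_f ≥ 2): satisfied.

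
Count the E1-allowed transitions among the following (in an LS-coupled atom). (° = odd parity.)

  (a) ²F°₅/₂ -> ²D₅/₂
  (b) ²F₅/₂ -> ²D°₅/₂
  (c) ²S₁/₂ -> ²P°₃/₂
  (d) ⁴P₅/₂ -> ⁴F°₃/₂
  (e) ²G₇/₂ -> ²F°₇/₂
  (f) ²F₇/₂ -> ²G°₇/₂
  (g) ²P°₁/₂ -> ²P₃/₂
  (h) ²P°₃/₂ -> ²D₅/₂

(a) allowed
(b) allowed
(c) allowed
(d) forbidden (ΔL fails)
(e) allowed
(f) allowed
(g) allowed
(h) allowed
Total allowed: 7 of 8.

7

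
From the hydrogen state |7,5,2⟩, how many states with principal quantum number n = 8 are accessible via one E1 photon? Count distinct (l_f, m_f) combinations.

6

E1 requires Δl = ±1, so l_f ∈ {4, 6}; with 0 ≤ l_f ≤ n_f−1 = 7, the allowed l_f values are {4, 6}.
For l_f = 4: m_f ∈ {m_i−1, m_i, m_i+1} ∩ [−4, 4] = {1, 2, 3} → 3 states.
For l_f = 6: m_f ∈ {m_i−1, m_i, m_i+1} ∩ [−6, 6] = {1, 2, 3} → 3 states.
Total: 6.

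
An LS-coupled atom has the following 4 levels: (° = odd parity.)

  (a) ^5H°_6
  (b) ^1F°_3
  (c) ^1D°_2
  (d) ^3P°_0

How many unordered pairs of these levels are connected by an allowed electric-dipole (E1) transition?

0

(a)–(b): forbidden (parity, ΔS, ΔL, ΔJ).
(a)–(c): forbidden (parity, ΔS, ΔL, ΔJ).
(a)–(d): forbidden (parity, ΔS, ΔL, ΔJ).
(b)–(c): forbidden (parity).
(b)–(d): forbidden (parity, ΔS, ΔL, ΔJ).
(c)–(d): forbidden (parity, ΔS, ΔJ).
Allowed pairs: 0 of 6.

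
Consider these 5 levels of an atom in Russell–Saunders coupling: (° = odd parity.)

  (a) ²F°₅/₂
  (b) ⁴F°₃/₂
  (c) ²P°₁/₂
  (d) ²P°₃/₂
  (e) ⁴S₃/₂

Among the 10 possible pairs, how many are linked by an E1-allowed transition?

0

(a)–(b): forbidden (parity, ΔS).
(a)–(c): forbidden (parity, ΔL, ΔJ).
(a)–(d): forbidden (parity, ΔL).
(a)–(e): forbidden (ΔS, ΔL).
(b)–(c): forbidden (parity, ΔS, ΔL).
(b)–(d): forbidden (parity, ΔS, ΔL).
(b)–(e): forbidden (ΔL).
(c)–(d): forbidden (parity).
(c)–(e): forbidden (ΔS).
(d)–(e): forbidden (ΔS).
Allowed pairs: 0 of 10.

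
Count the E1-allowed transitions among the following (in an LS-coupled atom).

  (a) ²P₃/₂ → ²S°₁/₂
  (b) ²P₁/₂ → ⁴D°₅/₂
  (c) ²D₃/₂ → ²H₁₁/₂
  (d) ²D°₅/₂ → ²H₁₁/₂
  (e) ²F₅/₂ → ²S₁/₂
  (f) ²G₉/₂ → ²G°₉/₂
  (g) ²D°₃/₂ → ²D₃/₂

(a) allowed
(b) forbidden (ΔS, ΔJ fail)
(c) forbidden (parity, ΔL, ΔJ fail)
(d) forbidden (ΔL, ΔJ fail)
(e) forbidden (parity, ΔL, ΔJ fail)
(f) allowed
(g) allowed
Total allowed: 3 of 7.

3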